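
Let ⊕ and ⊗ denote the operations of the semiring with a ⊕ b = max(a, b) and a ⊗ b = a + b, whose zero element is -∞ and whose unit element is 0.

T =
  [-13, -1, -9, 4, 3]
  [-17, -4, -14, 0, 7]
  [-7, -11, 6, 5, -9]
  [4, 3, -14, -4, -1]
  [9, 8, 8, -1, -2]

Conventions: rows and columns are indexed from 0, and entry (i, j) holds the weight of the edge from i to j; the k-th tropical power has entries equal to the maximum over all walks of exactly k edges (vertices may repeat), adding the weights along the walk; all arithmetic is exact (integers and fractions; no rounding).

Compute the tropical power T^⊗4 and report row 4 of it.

T^⊗2:
  [12, 11, 11, 2, 6]
  [16, 15, 15, 6, 5]
  [9, 8, 12, 11, 4]
  [8, 7, 7, 8, 10]
  [7, 8, 14, 13, 15]
T^⊗3:
  [15, 14, 17, 16, 18]
  [14, 15, 21, 20, 22]
  [15, 14, 18, 17, 15]
  [19, 18, 18, 12, 14]
  [24, 23, 23, 19, 15]
T^⊗4:
  [27, 26, 26, 22, 21]
  [31, 30, 30, 26, 22]
  [24, 23, 24, 23, 21]
  [23, 22, 24, 23, 25]
  [24, 23, 29, 28, 30]
Answer: row 4 of T^⊗4 = [24, 23, 29, 28, 30]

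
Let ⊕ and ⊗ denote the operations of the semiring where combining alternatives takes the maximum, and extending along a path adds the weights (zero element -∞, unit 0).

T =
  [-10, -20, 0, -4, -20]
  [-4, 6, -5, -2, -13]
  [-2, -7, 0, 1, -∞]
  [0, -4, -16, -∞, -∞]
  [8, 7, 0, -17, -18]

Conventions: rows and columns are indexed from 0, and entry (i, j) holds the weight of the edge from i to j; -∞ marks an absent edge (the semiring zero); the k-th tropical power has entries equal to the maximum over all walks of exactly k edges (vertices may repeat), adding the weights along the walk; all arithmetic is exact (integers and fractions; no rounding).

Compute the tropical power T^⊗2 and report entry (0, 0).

T^⊗2:
  [-2, -7, 0, 1, -30]
  [2, 12, 1, 4, -7]
  [1, -1, 0, 1, -20]
  [-8, 2, 0, -4, -17]
  [3, 13, 8, 5, -6]
Key observation: the optimum is the walk 0->2->0, with weight 0 + (-2) = -2.
Optimal value attained by: walk 0->2->0.
Answer: (T^⊗2)[0][0] = -2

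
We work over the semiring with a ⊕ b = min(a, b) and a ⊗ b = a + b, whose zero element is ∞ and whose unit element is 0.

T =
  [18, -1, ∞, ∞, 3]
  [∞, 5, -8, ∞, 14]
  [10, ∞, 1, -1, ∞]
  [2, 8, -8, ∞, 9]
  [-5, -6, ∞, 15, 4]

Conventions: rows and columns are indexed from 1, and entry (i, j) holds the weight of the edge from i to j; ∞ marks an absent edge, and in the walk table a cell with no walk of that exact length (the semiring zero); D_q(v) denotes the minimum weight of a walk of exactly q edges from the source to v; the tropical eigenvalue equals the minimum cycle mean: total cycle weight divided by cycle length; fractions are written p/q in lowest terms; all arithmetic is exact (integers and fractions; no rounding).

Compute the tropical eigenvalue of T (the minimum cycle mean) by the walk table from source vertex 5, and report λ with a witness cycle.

q=0: [∞, ∞, ∞, ∞, 0]
q=1: [-5, -6, ∞, 15, 4]
q=2: [-1, -6, -14, 19, -2]
q=3: [-7, -8, -14, -15, 2]
q=4: [-13, -8, -23, -15, -6]
q=5: [-13, -14, -23, -24, -10]
Optimal cycle mean attained by: cycle 3->4->3, total (-1) + (-8), length 2.
Answer: λ = -9/2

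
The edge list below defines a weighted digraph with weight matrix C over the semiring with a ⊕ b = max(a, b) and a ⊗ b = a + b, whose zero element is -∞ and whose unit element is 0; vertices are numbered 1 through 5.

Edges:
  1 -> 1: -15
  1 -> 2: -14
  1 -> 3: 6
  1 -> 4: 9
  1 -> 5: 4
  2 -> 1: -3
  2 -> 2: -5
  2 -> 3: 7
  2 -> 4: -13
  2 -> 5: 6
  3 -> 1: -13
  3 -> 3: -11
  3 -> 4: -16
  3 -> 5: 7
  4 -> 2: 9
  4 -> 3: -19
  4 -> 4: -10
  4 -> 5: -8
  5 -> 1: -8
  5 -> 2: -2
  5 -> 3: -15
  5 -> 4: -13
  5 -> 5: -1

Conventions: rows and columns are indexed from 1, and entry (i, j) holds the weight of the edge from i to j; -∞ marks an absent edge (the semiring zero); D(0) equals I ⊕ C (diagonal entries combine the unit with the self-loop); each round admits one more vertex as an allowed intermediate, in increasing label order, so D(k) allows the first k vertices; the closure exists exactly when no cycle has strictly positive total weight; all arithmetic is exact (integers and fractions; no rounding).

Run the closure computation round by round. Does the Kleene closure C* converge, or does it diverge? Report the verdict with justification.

D(0):
  [0, -14, 6, 9, 4]
  [-3, 0, 7, -13, 6]
  [-13, -∞, 0, -16, 7]
  [-∞, 9, -19, 0, -8]
  [-8, -2, -15, -13, 0]
D(1):
  [0, -14, 6, 9, 4]
  [-3, 0, 7, 6, 6]
  [-13, -27, 0, -4, 7]
  [-∞, 9, -19, 0, -8]
  [-8, -2, -2, 1, 0]
Detection: at round 2, diagonal entry (4, 4) turns strictly positive.
Key observation: the cycle 4->2->1->4 has total weight 9 + (-3) + 9, which is strictly positive.
Answer: DIVERGES — positive cycle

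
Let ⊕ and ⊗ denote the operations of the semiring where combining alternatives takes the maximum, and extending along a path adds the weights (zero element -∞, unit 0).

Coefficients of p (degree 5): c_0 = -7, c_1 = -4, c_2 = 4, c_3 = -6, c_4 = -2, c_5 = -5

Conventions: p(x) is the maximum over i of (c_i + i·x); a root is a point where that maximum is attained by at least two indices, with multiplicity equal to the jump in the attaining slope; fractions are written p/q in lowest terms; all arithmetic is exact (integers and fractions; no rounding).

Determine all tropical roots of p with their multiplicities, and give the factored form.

hull edge (i=0, c=-7) to (i=2, c=4): slope 11/2, span 2
hull edge (i=2, c=4) to (i=5, c=-5): slope -3, span 3
Factored form: p(x) = -5 ⊗ (x ⊕ (-11/2)) ⊗ (x ⊕ (-11/2)) ⊗ (x ⊕ 3) ⊗ (x ⊕ 3) ⊗ (x ⊕ 3)
Answer: roots = -11/2 (mult 2), 3 (mult 3)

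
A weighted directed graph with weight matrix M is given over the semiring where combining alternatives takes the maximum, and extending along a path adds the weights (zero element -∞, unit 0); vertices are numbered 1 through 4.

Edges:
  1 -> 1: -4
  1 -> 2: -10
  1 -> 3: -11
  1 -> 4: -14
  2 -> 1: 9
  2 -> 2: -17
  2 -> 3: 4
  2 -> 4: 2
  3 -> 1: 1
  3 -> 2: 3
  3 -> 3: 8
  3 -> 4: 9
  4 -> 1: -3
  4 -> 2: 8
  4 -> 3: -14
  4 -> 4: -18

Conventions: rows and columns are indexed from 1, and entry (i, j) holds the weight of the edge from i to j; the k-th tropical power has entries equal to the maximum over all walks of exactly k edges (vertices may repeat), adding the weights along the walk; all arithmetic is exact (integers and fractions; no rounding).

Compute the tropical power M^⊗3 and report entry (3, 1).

M^⊗2:
  [-1, -6, -3, -2]
  [5, 10, 12, 13]
  [12, 17, 16, 17]
  [17, -9, 12, 10]
M^⊗3:
  [3, 6, 5, 6]
  [19, 21, 20, 21]
  [26, 25, 24, 25]
  [13, 18, 20, 21]
Key observation: the optimum is the walk 3->4->2->1, with weight 9 + 8 + 9 = 26.
Optimal value attained by: walk 3->4->2->1.
Answer: (M^⊗3)[3][1] = 26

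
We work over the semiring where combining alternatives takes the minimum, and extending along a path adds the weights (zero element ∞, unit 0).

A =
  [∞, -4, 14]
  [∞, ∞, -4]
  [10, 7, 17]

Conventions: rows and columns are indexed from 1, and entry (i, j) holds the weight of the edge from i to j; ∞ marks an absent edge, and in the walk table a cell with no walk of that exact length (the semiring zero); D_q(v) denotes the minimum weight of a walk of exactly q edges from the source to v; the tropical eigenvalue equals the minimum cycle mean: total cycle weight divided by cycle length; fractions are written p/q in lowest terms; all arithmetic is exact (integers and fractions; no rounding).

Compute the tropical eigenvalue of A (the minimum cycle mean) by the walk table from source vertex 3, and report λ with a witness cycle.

q=0: [∞, ∞, 0]
q=1: [10, 7, 17]
q=2: [27, 6, 3]
q=3: [13, 10, 2]
Optimal cycle mean attained by: cycle 1->2->3->1, total (-4) + (-4) + 10, length 3.
Answer: λ = 2/3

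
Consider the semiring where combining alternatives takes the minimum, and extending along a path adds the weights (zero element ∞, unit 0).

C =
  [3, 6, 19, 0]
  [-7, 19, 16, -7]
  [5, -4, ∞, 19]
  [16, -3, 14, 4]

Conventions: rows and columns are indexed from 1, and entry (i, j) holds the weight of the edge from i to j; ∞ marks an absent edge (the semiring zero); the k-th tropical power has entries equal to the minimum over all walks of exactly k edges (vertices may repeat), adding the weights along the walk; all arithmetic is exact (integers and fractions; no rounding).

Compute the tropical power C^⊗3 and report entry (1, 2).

C^⊗2:
  [-1, -3, 14, -1]
  [-4, -10, 7, -7]
  [-11, 11, 12, -11]
  [-10, 1, 13, -10]
C^⊗3:
  [-10, -4, 13, -10]
  [-17, -10, 6, -17]
  [-8, -14, 3, -11]
  [-7, -13, 4, -10]
Key observation: the optimum is the walk 1->2->4->2, with weight 6 + (-7) + (-3) = -4.
Optimal value attained by: walk 1->2->4->2.
Answer: (C^⊗3)[1][2] = -4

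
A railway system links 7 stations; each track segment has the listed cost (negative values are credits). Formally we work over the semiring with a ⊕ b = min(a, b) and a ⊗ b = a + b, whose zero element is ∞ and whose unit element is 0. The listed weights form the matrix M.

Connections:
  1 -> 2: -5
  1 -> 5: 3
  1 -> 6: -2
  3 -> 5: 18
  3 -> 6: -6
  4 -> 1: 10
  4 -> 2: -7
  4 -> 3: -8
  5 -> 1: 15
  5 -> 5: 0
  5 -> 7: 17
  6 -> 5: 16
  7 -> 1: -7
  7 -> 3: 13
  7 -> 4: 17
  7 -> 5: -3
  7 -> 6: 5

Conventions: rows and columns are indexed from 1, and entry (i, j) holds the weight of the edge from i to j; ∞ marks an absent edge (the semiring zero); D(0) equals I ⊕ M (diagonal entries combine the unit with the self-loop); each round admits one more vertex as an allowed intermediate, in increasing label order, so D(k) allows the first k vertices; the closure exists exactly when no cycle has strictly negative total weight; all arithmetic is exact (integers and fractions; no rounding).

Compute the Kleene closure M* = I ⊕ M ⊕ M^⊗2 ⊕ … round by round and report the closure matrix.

D(0):
  [0, -5, ∞, ∞, 3, -2, ∞]
  [∞, 0, ∞, ∞, ∞, ∞, ∞]
  [∞, ∞, 0, ∞, 18, -6, ∞]
  [10, -7, -8, 0, ∞, ∞, ∞]
  [15, ∞, ∞, ∞, 0, ∞, 17]
  [∞, ∞, ∞, ∞, 16, 0, ∞]
  [-7, ∞, 13, 17, -3, 5, 0]
D(1):
  [0, -5, ∞, ∞, 3, -2, ∞]
  [∞, 0, ∞, ∞, ∞, ∞, ∞]
  [∞, ∞, 0, ∞, 18, -6, ∞]
  [10, -7, -8, 0, 13, 8, ∞]
  [15, 10, ∞, ∞, 0, 13, 17]
  [∞, ∞, ∞, ∞, 16, 0, ∞]
  [-7, -12, 13, 17, -4, -9, 0]
D(2):
  [0, -5, ∞, ∞, 3, -2, ∞]
  [∞, 0, ∞, ∞, ∞, ∞, ∞]
  [∞, ∞, 0, ∞, 18, -6, ∞]
  [10, -7, -8, 0, 13, 8, ∞]
  [15, 10, ∞, ∞, 0, 13, 17]
  [∞, ∞, ∞, ∞, 16, 0, ∞]
  [-7, -12, 13, 17, -4, -9, 0]
D(3):
  [0, -5, ∞, ∞, 3, -2, ∞]
  [∞, 0, ∞, ∞, ∞, ∞, ∞]
  [∞, ∞, 0, ∞, 18, -6, ∞]
  [10, -7, -8, 0, 10, -14, ∞]
  [15, 10, ∞, ∞, 0, 13, 17]
  [∞, ∞, ∞, ∞, 16, 0, ∞]
  [-7, -12, 13, 17, -4, -9, 0]
D(4):
  [0, -5, ∞, ∞, 3, -2, ∞]
  [∞, 0, ∞, ∞, ∞, ∞, ∞]
  [∞, ∞, 0, ∞, 18, -6, ∞]
  [10, -7, -8, 0, 10, -14, ∞]
  [15, 10, ∞, ∞, 0, 13, 17]
  [∞, ∞, ∞, ∞, 16, 0, ∞]
  [-7, -12, 9, 17, -4, -9, 0]
D(5):
  [0, -5, ∞, ∞, 3, -2, 20]
  [∞, 0, ∞, ∞, ∞, ∞, ∞]
  [33, 28, 0, ∞, 18, -6, 35]
  [10, -7, -8, 0, 10, -14, 27]
  [15, 10, ∞, ∞, 0, 13, 17]
  [31, 26, ∞, ∞, 16, 0, 33]
  [-7, -12, 9, 17, -4, -9, 0]
D(6):
  [0, -5, ∞, ∞, 3, -2, 20]
  [∞, 0, ∞, ∞, ∞, ∞, ∞]
  [25, 20, 0, ∞, 10, -6, 27]
  [10, -7, -8, 0, 2, -14, 19]
  [15, 10, ∞, ∞, 0, 13, 17]
  [31, 26, ∞, ∞, 16, 0, 33]
  [-7, -12, 9, 17, -4, -9, 0]
D(7):
  [0, -5, 29, 37, 3, -2, 20]
  [∞, 0, ∞, ∞, ∞, ∞, ∞]
  [20, 15, 0, 44, 10, -6, 27]
  [10, -7, -8, 0, 2, -14, 19]
  [10, 5, 26, 34, 0, 8, 17]
  [26, 21, 42, 50, 16, 0, 33]
  [-7, -12, 9, 17, -4, -9, 0]
Answer: M* = [[0, -5, 29, 37, 3, -2, 20], [∞, 0, ∞, ∞, ∞, ∞, ∞], [20, 15, 0, 44, 10, -6, 27], [10, -7, -8, 0, 2, -14, 19], [10, 5, 26, 34, 0, 8, 17], [26, 21, 42, 50, 16, 0, 33], [-7, -12, 9, 17, -4, -9, 0]]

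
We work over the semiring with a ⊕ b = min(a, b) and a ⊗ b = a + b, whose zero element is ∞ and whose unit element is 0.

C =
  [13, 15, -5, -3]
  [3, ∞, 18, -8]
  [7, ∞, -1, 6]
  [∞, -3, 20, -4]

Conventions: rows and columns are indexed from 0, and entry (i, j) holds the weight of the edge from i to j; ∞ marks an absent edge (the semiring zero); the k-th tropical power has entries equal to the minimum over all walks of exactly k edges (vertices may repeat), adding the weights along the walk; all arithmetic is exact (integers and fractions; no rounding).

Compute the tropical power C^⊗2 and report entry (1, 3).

C^⊗2:
  [2, -6, -6, -7]
  [16, -11, -2, -12]
  [6, 3, -2, 2]
  [0, -7, 15, -11]
Key observation: the optimum is the walk 1->3->3, with weight (-8) + (-4) = -12.
Optimal value attained by: walk 1->3->3.
Answer: (C^⊗2)[1][3] = -12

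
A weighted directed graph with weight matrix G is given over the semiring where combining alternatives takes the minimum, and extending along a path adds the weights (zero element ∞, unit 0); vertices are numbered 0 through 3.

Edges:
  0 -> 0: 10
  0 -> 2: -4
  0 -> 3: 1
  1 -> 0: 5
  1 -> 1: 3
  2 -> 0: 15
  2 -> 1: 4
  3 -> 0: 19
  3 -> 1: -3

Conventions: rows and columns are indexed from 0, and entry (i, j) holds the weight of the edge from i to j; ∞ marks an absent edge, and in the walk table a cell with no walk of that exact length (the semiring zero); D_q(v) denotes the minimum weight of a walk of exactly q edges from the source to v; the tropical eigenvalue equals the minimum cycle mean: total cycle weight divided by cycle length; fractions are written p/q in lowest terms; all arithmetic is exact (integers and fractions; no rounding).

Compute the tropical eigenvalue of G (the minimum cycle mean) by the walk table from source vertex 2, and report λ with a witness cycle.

q=0: [∞, ∞, 0, ∞]
q=1: [15, 4, ∞, ∞]
q=2: [9, 7, 11, 16]
q=3: [12, 10, 5, 10]
q=4: [15, 7, 8, 13]
Optimal cycle mean attained by: cycle 0->3->1->0, total 1 + (-3) + 5, length 3.
Answer: λ = 1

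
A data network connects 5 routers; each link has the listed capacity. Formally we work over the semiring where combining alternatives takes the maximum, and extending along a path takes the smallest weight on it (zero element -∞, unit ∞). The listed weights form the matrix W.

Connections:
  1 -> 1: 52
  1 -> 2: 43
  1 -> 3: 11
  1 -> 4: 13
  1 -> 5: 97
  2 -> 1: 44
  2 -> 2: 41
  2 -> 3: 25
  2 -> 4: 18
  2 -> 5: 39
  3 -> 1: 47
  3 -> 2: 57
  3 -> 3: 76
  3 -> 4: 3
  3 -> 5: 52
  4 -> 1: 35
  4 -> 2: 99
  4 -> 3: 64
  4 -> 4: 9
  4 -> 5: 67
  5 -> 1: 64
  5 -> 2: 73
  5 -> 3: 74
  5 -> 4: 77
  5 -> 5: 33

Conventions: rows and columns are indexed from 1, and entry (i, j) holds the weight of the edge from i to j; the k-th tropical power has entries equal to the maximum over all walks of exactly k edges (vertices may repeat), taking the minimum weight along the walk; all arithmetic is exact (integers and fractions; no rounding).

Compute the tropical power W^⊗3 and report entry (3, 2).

W^⊗2:
  [64, 73, 74, 77, 52]
  [44, 43, 39, 39, 44]
  [52, 57, 76, 52, 52]
  [64, 67, 67, 67, 52]
  [52, 77, 74, 33, 67]
W^⊗3:
  [52, 77, 74, 52, 67]
  [44, 44, 44, 44, 44]
  [52, 57, 76, 52, 52]
  [52, 67, 67, 52, 67]
  [64, 67, 74, 67, 52]
Key observation: the optimum is the walk 3->3->3->2, with weight 76 min 76 min 57 = 57.
Optimal value attained by: walk 3->3->3->2.
Answer: (W^⊗3)[3][2] = 57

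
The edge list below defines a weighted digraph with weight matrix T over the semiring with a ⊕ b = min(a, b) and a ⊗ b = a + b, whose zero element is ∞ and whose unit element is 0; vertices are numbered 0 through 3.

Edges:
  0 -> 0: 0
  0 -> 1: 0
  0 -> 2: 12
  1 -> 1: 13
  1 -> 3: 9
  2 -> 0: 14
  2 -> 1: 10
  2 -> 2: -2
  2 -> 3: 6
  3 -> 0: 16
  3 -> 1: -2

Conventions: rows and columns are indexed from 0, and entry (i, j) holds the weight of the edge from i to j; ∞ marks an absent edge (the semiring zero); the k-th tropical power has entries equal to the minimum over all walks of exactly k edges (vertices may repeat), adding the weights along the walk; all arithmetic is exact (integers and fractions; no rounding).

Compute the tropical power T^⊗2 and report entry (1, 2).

T^⊗2:
  [0, 0, 10, 9]
  [25, 7, ∞, 22]
  [12, 4, -4, 4]
  [16, 11, 28, 7]
Key observation: no walk of exactly 2 edges connects these vertices, so the entry is the semiring zero.
Answer: (T^⊗2)[1][2] = ∞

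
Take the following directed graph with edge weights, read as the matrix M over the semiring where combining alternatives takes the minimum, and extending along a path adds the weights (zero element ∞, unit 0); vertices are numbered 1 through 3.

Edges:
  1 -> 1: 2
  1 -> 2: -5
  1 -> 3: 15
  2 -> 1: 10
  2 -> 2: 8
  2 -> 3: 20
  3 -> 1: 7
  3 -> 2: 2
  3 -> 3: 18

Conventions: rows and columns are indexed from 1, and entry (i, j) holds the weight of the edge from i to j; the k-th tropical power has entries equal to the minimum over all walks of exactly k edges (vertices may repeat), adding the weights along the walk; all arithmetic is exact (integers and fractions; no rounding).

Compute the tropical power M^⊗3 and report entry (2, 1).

M^⊗2:
  [4, -3, 15]
  [12, 5, 25]
  [9, 2, 22]
M^⊗3:
  [6, -1, 17]
  [14, 7, 25]
  [11, 4, 22]
Key observation: the optimum is the walk 2->1->1->1, with weight 10 + 2 + 2 = 14.
Optimal value attained by: walk 2->1->1->1.
Answer: (M^⊗3)[2][1] = 14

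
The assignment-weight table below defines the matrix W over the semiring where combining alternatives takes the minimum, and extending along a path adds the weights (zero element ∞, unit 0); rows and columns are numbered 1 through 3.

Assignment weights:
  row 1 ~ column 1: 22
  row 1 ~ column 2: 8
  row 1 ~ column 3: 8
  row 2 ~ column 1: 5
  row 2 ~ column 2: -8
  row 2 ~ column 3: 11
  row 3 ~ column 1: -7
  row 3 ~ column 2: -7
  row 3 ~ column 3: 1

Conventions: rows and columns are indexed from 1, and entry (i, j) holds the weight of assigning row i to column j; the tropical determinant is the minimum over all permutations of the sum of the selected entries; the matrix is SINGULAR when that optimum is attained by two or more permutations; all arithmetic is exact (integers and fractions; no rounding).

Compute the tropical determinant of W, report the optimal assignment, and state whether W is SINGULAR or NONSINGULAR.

σ = (1, 2, 3): 22 + (-8) + 1 = 15
σ = (1, 3, 2): 22 + 11 + (-7) = 26
σ = (2, 1, 3): 8 + 5 + 1 = 14
σ = (2, 3, 1): 8 + 11 + (-7) = 12
σ = (3, 1, 2): 8 + 5 + (-7) = 6
σ = (3, 2, 1): 8 + (-8) + (-7) = -7
Optimal value attained by: σ = (3, 2, 1).
Answer: det⊕(W) = -7; verdict: NONSINGULAR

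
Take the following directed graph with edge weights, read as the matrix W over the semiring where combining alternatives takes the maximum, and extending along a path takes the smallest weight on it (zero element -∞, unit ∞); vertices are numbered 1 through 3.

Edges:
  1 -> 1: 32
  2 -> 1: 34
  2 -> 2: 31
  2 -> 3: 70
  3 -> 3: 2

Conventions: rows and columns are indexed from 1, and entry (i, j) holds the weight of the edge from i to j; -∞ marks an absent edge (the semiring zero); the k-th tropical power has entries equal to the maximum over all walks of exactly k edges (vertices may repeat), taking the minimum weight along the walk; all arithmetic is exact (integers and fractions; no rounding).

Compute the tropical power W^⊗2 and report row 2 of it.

W^⊗2:
  [32, -∞, -∞]
  [32, 31, 31]
  [-∞, -∞, 2]
Answer: row 2 of W^⊗2 = [32, 31, 31]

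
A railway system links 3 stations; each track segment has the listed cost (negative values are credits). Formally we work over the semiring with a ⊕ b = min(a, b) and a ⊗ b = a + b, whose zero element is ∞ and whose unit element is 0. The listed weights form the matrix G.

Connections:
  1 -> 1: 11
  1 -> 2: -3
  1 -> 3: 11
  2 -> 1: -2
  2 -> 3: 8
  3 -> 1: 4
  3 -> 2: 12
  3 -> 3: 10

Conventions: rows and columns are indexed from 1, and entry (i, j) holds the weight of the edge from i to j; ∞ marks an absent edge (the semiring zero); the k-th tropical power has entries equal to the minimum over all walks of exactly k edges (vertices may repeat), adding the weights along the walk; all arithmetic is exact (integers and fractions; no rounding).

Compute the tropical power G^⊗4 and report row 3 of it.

G^⊗2:
  [-5, 8, 5]
  [9, -5, 9]
  [10, 1, 15]
G^⊗3:
  [6, -8, 6]
  [-7, 6, 3]
  [-1, 7, 9]
G^⊗4:
  [-10, 3, 0]
  [4, -10, 4]
  [5, -4, 10]
Answer: row 3 of G^⊗4 = [5, -4, 10]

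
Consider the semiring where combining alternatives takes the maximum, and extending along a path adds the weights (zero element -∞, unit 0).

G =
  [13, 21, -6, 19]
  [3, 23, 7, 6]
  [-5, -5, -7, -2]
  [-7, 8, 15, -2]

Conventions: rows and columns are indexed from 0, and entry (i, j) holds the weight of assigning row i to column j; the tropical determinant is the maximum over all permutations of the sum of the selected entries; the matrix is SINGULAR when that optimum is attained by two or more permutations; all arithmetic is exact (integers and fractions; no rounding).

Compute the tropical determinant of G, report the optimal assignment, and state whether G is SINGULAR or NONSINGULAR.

σ = (0, 1, 2, 3): 13 + 23 + (-7) + (-2) = 27
σ = (0, 1, 3, 2): 13 + 23 + (-2) + 15 = 49
σ = (0, 2, 1, 3): 13 + 7 + (-5) + (-2) = 13
σ = (0, 2, 3, 1): 13 + 7 + (-2) + 8 = 26
σ = (0, 3, 1, 2): 13 + 6 + (-5) + 15 = 29
σ = (0, 3, 2, 1): 13 + 6 + (-7) + 8 = 20
σ = (1, 0, 2, 3): 21 + 3 + (-7) + (-2) = 15
σ = (1, 0, 3, 2): 21 + 3 + (-2) + 15 = 37
σ = (1, 2, 0, 3): 21 + 7 + (-5) + (-2) = 21
σ = (1, 2, 3, 0): 21 + 7 + (-2) + (-7) = 19
σ = (1, 3, 0, 2): 21 + 6 + (-5) + 15 = 37
σ = (1, 3, 2, 0): 21 + 6 + (-7) + (-7) = 13
σ = (2, 0, 1, 3): (-6) + 3 + (-5) + (-2) = -10
σ = (2, 0, 3, 1): (-6) + 3 + (-2) + 8 = 3
σ = (2, 1, 0, 3): (-6) + 23 + (-5) + (-2) = 10
σ = (2, 1, 3, 0): (-6) + 23 + (-2) + (-7) = 8
σ = (2, 3, 0, 1): (-6) + 6 + (-5) + 8 = 3
σ = (2, 3, 1, 0): (-6) + 6 + (-5) + (-7) = -12
σ = (3, 0, 1, 2): 19 + 3 + (-5) + 15 = 32
σ = (3, 0, 2, 1): 19 + 3 + (-7) + 8 = 23
σ = (3, 1, 0, 2): 19 + 23 + (-5) + 15 = 52
σ = (3, 1, 2, 0): 19 + 23 + (-7) + (-7) = 28
σ = (3, 2, 0, 1): 19 + 7 + (-5) + 8 = 29
σ = (3, 2, 1, 0): 19 + 7 + (-5) + (-7) = 14
Optimal value attained by: σ = (3, 1, 0, 2).
Answer: det⊕(G) = 52; verdict: NONSINGULAR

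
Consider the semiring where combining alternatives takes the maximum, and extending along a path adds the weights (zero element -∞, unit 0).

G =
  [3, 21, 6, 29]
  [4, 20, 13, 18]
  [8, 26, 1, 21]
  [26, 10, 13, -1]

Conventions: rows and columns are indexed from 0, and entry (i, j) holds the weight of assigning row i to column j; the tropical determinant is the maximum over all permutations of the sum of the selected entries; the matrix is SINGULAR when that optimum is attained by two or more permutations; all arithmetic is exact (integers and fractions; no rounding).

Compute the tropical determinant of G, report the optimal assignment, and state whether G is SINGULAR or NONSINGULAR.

σ = (0, 1, 2, 3): 3 + 20 + 1 + (-1) = 23
σ = (0, 1, 3, 2): 3 + 20 + 21 + 13 = 57
σ = (0, 2, 1, 3): 3 + 13 + 26 + (-1) = 41
σ = (0, 2, 3, 1): 3 + 13 + 21 + 10 = 47
σ = (0, 3, 1, 2): 3 + 18 + 26 + 13 = 60
σ = (0, 3, 2, 1): 3 + 18 + 1 + 10 = 32
σ = (1, 0, 2, 3): 21 + 4 + 1 + (-1) = 25
σ = (1, 0, 3, 2): 21 + 4 + 21 + 13 = 59
σ = (1, 2, 0, 3): 21 + 13 + 8 + (-1) = 41
σ = (1, 2, 3, 0): 21 + 13 + 21 + 26 = 81
σ = (1, 3, 0, 2): 21 + 18 + 8 + 13 = 60
σ = (1, 3, 2, 0): 21 + 18 + 1 + 26 = 66
σ = (2, 0, 1, 3): 6 + 4 + 26 + (-1) = 35
σ = (2, 0, 3, 1): 6 + 4 + 21 + 10 = 41
σ = (2, 1, 0, 3): 6 + 20 + 8 + (-1) = 33
σ = (2, 1, 3, 0): 6 + 20 + 21 + 26 = 73
σ = (2, 3, 0, 1): 6 + 18 + 8 + 10 = 42
σ = (2, 3, 1, 0): 6 + 18 + 26 + 26 = 76
σ = (3, 0, 1, 2): 29 + 4 + 26 + 13 = 72
σ = (3, 0, 2, 1): 29 + 4 + 1 + 10 = 44
σ = (3, 1, 0, 2): 29 + 20 + 8 + 13 = 70
σ = (3, 1, 2, 0): 29 + 20 + 1 + 26 = 76
σ = (3, 2, 0, 1): 29 + 13 + 8 + 10 = 60
σ = (3, 2, 1, 0): 29 + 13 + 26 + 26 = 94
Optimal value attained by: σ = (3, 2, 1, 0).
Answer: det⊕(G) = 94; verdict: NONSINGULAR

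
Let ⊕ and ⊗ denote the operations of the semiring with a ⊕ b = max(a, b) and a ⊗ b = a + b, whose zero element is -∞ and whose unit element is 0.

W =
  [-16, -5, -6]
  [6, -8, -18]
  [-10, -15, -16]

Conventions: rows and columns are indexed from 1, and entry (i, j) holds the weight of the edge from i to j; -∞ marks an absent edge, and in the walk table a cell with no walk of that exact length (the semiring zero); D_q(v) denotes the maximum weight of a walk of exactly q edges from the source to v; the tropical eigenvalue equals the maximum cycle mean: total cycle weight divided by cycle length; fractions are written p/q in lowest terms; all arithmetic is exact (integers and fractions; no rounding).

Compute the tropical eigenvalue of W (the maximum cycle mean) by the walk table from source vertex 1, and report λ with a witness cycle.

q=0: [0, -∞, -∞]
q=1: [-16, -5, -6]
q=2: [1, -13, -22]
q=3: [-7, -4, -5]
Optimal cycle mean attained by: cycle 1->2->1, total (-5) + 6, length 2.
Answer: λ = 1/2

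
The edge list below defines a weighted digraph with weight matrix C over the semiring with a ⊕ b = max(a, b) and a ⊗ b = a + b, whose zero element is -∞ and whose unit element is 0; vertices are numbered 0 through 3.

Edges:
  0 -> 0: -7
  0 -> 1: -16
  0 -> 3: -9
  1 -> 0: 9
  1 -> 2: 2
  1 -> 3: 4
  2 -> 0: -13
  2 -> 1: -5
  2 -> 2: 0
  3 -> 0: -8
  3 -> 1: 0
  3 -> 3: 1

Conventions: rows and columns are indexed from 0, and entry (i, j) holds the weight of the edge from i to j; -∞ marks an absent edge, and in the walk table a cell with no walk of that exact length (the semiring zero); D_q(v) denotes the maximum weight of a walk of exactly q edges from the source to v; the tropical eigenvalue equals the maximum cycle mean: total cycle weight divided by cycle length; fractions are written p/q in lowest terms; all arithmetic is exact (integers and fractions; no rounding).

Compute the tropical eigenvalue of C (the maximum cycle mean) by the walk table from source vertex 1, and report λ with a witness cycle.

q=0: [-∞, 0, -∞, -∞]
q=1: [9, -∞, 2, 4]
q=2: [2, 4, 2, 5]
q=3: [13, 5, 6, 8]
q=4: [14, 8, 7, 9]
Optimal cycle mean attained by: cycle 1->3->1, total 4 + 0, length 2.
Answer: λ = 2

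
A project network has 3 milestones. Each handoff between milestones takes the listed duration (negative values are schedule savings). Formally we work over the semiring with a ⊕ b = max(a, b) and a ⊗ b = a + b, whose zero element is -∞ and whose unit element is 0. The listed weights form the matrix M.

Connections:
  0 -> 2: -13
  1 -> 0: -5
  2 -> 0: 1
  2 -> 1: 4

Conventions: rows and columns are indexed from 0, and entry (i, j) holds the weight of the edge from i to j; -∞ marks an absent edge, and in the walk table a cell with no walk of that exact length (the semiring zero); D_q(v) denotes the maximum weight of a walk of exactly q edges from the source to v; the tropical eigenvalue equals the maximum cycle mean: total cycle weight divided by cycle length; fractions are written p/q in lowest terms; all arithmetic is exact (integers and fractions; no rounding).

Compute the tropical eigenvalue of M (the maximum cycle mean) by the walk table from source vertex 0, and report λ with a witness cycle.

q=0: [0, -∞, -∞]
q=1: [-∞, -∞, -13]
q=2: [-12, -9, -∞]
q=3: [-14, -∞, -25]
Optimal cycle mean attained by: cycle 0->2->1->0, total (-13) + 4 + (-5), length 3.
Answer: λ = -14/3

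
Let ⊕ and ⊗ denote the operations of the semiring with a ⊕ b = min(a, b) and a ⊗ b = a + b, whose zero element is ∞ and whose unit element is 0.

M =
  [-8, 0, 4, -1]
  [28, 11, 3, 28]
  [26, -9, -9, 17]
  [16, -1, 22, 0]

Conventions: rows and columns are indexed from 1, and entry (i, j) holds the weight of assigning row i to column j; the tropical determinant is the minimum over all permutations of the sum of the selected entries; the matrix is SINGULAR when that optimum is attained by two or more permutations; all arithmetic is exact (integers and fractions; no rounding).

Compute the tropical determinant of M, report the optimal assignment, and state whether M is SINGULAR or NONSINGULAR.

σ = (1, 2, 3, 4): (-8) + 11 + (-9) + 0 = -6
σ = (1, 2, 4, 3): (-8) + 11 + 17 + 22 = 42
σ = (1, 3, 2, 4): (-8) + 3 + (-9) + 0 = -14
σ = (1, 3, 4, 2): (-8) + 3 + 17 + (-1) = 11
σ = (1, 4, 2, 3): (-8) + 28 + (-9) + 22 = 33
σ = (1, 4, 3, 2): (-8) + 28 + (-9) + (-1) = 10
σ = (2, 1, 3, 4): 0 + 28 + (-9) + 0 = 19
σ = (2, 1, 4, 3): 0 + 28 + 17 + 22 = 67
σ = (2, 3, 1, 4): 0 + 3 + 26 + 0 = 29
σ = (2, 3, 4, 1): 0 + 3 + 17 + 16 = 36
σ = (2, 4, 1, 3): 0 + 28 + 26 + 22 = 76
σ = (2, 4, 3, 1): 0 + 28 + (-9) + 16 = 35
σ = (3, 1, 2, 4): 4 + 28 + (-9) + 0 = 23
σ = (3, 1, 4, 2): 4 + 28 + 17 + (-1) = 48
σ = (3, 2, 1, 4): 4 + 11 + 26 + 0 = 41
σ = (3, 2, 4, 1): 4 + 11 + 17 + 16 = 48
σ = (3, 4, 1, 2): 4 + 28 + 26 + (-1) = 57
σ = (3, 4, 2, 1): 4 + 28 + (-9) + 16 = 39
σ = (4, 1, 2, 3): (-1) + 28 + (-9) + 22 = 40
σ = (4, 1, 3, 2): (-1) + 28 + (-9) + (-1) = 17
σ = (4, 2, 1, 3): (-1) + 11 + 26 + 22 = 58
σ = (4, 2, 3, 1): (-1) + 11 + (-9) + 16 = 17
σ = (4, 3, 1, 2): (-1) + 3 + 26 + (-1) = 27
σ = (4, 3, 2, 1): (-1) + 3 + (-9) + 16 = 9
Optimal value attained by: σ = (1, 3, 2, 4).
Answer: det⊕(M) = -14; verdict: NONSINGULAR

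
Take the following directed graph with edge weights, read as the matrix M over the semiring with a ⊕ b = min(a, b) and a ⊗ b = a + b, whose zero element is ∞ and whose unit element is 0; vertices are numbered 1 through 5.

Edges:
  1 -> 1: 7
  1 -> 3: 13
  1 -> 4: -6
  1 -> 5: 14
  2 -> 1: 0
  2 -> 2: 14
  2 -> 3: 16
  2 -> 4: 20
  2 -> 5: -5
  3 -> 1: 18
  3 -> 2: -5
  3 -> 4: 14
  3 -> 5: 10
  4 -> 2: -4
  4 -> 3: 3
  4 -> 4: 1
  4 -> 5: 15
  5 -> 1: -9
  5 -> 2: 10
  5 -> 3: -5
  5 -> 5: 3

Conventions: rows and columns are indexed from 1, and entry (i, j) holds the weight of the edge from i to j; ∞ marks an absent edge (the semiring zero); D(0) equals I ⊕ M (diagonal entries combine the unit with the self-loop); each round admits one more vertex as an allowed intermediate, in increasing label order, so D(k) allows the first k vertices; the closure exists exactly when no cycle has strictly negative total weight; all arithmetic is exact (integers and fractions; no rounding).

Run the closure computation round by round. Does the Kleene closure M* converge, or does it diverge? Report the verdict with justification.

D(0):
  [0, ∞, 13, -6, 14]
  [0, 0, 16, 20, -5]
  [18, -5, 0, 14, 10]
  [∞, -4, 3, 0, 15]
  [-9, 10, -5, ∞, 0]
D(1):
  [0, ∞, 13, -6, 14]
  [0, 0, 13, -6, -5]
  [18, -5, 0, 12, 10]
  [∞, -4, 3, 0, 15]
  [-9, 10, -5, -15, 0]
Detection: at round 2, diagonal entry (4, 4) turns strictly negative.
Key observation: the cycle 4->2->1->4 has total weight (-4) + 0 + (-6), which is strictly negative.
Answer: DIVERGES — negative cycle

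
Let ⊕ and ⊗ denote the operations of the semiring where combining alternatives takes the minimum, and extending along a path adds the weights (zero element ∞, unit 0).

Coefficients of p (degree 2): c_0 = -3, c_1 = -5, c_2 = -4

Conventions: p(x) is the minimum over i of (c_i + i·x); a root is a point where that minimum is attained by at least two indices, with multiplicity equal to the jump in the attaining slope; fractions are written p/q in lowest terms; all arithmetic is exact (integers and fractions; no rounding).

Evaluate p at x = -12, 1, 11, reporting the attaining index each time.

p(-12) = min(-3+0·(-12)=-3, -5+1·(-12)=-17, -4+2·(-12)=-28) = -28 (attained by i=2)
p(1) = min(-3+0·1=-3, -5+1·1=-4, -4+2·1=-2) = -4 (attained by i=1)
p(11) = min(-3+0·11=-3, -5+1·11=6, -4+2·11=18) = -3 (attained by i=0)
Answer: p(-12) = -28; p(1) = -4; p(11) = -3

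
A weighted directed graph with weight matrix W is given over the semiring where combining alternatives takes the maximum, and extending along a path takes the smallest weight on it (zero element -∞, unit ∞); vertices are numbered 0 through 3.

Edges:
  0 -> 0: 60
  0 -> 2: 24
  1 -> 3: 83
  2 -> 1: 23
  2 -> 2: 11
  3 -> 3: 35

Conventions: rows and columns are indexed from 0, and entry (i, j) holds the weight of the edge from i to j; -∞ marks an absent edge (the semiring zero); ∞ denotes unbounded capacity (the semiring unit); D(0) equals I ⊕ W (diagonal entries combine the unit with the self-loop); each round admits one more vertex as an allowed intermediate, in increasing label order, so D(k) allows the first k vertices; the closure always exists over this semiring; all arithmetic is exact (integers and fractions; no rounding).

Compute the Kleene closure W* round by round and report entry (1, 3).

D(0):
  [∞, -∞, 24, -∞]
  [-∞, ∞, -∞, 83]
  [-∞, 23, ∞, -∞]
  [-∞, -∞, -∞, ∞]
D(1):
  [∞, -∞, 24, -∞]
  [-∞, ∞, -∞, 83]
  [-∞, 23, ∞, -∞]
  [-∞, -∞, -∞, ∞]
D(2):
  [∞, -∞, 24, -∞]
  [-∞, ∞, -∞, 83]
  [-∞, 23, ∞, 23]
  [-∞, -∞, -∞, ∞]
D(3):
  [∞, 23, 24, 23]
  [-∞, ∞, -∞, 83]
  [-∞, 23, ∞, 23]
  [-∞, -∞, -∞, ∞]
D(4):
  [∞, 23, 24, 23]
  [-∞, ∞, -∞, 83]
  [-∞, 23, ∞, 23]
  [-∞, -∞, -∞, ∞]
Answer: W*[1][3] = 83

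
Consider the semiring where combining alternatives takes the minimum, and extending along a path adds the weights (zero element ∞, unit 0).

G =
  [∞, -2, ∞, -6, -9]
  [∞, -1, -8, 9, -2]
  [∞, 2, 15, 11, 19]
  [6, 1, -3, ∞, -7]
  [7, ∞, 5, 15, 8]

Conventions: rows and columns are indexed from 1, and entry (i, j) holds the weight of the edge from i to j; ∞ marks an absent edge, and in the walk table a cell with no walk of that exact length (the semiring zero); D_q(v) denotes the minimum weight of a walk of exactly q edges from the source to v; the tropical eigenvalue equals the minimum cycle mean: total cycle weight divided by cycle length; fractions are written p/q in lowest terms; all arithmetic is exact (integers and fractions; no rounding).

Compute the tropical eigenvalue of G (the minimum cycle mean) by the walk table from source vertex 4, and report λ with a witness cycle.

q=0: [∞, ∞, ∞, 0, ∞]
q=1: [6, 1, -3, ∞, -7]
q=2: [0, -1, -7, 0, -3]
q=3: [4, -5, -9, -6, -9]
q=4: [-2, -7, -13, -2, -13]
q=5: [-6, -11, -15, -8, -11]
Optimal cycle mean attained by: cycle 2->3->2, total (-8) + 2, length 2.
Answer: λ = -3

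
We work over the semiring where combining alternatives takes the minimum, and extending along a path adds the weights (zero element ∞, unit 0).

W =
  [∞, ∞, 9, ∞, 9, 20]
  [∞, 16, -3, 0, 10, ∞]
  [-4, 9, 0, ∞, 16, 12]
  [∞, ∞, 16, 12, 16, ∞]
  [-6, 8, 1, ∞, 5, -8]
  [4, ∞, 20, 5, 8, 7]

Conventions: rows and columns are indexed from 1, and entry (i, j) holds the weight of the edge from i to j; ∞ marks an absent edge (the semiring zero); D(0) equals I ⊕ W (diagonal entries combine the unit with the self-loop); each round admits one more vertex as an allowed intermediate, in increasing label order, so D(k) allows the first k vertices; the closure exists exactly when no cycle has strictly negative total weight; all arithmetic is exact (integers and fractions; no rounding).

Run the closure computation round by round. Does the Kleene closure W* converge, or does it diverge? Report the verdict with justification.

D(0):
  [0, ∞, 9, ∞, 9, 20]
  [∞, 0, -3, 0, 10, ∞]
  [-4, 9, 0, ∞, 16, 12]
  [∞, ∞, 16, 0, 16, ∞]
  [-6, 8, 1, ∞, 0, -8]
  [4, ∞, 20, 5, 8, 0]
D(1):
  [0, ∞, 9, ∞, 9, 20]
  [∞, 0, -3, 0, 10, ∞]
  [-4, 9, 0, ∞, 5, 12]
  [∞, ∞, 16, 0, 16, ∞]
  [-6, 8, 1, ∞, 0, -8]
  [4, ∞, 13, 5, 8, 0]
D(2):
  [0, ∞, 9, ∞, 9, 20]
  [∞, 0, -3, 0, 10, ∞]
  [-4, 9, 0, 9, 5, 12]
  [∞, ∞, 16, 0, 16, ∞]
  [-6, 8, 1, 8, 0, -8]
  [4, ∞, 13, 5, 8, 0]
D(3):
  [0, 18, 9, 18, 9, 20]
  [-7, 0, -3, 0, 2, 9]
  [-4, 9, 0, 9, 5, 12]
  [12, 25, 16, 0, 16, 28]
  [-6, 8, 1, 8, 0, -8]
  [4, 22, 13, 5, 8, 0]
D(4):
  [0, 18, 9, 18, 9, 20]
  [-7, 0, -3, 0, 2, 9]
  [-4, 9, 0, 9, 5, 12]
  [12, 25, 16, 0, 16, 28]
  [-6, 8, 1, 8, 0, -8]
  [4, 22, 13, 5, 8, 0]
D(5):
  [0, 17, 9, 17, 9, 1]
  [-7, 0, -3, 0, 2, -6]
  [-4, 9, 0, 9, 5, -3]
  [10, 24, 16, 0, 16, 8]
  [-6, 8, 1, 8, 0, -8]
  [2, 16, 9, 5, 8, 0]
D(6):
  [0, 17, 9, 6, 9, 1]
  [-7, 0, -3, -1, 2, -6]
  [-4, 9, 0, 2, 5, -3]
  [10, 24, 16, 0, 16, 8]
  [-6, 8, 1, -3, 0, -8]
  [2, 16, 9, 5, 8, 0]
Key observation: every diagonal entry stays at the unit through all rounds, so no improving cycle exists.
Answer: CONVERGES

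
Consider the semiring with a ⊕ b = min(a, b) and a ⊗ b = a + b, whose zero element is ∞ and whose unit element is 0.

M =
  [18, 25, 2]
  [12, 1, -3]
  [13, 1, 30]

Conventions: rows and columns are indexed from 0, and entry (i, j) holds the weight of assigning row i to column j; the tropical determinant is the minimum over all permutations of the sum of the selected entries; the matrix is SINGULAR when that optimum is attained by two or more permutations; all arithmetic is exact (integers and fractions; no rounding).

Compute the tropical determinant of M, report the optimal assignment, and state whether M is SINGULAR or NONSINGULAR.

σ = (0, 1, 2): 18 + 1 + 30 = 49
σ = (0, 2, 1): 18 + (-3) + 1 = 16
σ = (1, 0, 2): 25 + 12 + 30 = 67
σ = (1, 2, 0): 25 + (-3) + 13 = 35
σ = (2, 0, 1): 2 + 12 + 1 = 15
σ = (2, 1, 0): 2 + 1 + 13 = 16
Optimal value attained by: σ = (2, 0, 1).
Answer: det⊕(M) = 15; verdict: NONSINGULAR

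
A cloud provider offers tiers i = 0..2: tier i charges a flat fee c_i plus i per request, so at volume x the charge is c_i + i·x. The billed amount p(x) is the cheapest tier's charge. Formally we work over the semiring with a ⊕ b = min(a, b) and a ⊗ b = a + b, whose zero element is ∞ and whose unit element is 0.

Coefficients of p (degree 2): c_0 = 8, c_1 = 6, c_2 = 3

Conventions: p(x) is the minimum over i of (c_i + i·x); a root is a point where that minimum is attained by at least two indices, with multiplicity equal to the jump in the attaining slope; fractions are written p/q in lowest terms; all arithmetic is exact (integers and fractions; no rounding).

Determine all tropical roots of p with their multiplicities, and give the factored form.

hull edge (i=0, c=8) to (i=2, c=3): slope -5/2, span 2
Factored form: p(x) = 3 ⊗ (x ⊕ 5/2) ⊗ (x ⊕ 5/2)
Answer: roots = 5/2 (mult 2)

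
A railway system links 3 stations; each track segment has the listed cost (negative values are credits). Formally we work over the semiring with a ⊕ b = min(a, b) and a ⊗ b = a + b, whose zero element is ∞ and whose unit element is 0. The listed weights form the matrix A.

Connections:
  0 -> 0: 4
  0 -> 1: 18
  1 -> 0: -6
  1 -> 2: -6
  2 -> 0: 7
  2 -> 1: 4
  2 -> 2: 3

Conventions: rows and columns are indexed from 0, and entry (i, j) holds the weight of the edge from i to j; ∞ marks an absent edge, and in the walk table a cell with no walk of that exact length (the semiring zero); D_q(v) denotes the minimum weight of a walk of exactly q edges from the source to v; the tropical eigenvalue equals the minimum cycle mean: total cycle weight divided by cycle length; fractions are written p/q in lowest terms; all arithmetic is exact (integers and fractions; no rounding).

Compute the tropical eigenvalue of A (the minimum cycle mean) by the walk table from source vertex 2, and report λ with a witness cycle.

q=0: [∞, ∞, 0]
q=1: [7, 4, 3]
q=2: [-2, 7, -2]
q=3: [1, 2, 1]
Optimal cycle mean attained by: cycle 1->2->1, total (-6) + 4, length 2.
Answer: λ = -1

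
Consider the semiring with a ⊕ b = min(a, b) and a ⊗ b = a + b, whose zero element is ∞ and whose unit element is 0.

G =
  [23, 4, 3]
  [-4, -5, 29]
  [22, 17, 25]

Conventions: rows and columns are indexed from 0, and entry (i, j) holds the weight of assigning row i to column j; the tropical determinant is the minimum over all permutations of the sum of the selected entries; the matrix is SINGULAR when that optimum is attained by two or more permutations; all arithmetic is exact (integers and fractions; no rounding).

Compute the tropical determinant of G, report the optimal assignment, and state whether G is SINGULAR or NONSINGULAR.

σ = (0, 1, 2): 23 + (-5) + 25 = 43
σ = (0, 2, 1): 23 + 29 + 17 = 69
σ = (1, 0, 2): 4 + (-4) + 25 = 25
σ = (1, 2, 0): 4 + 29 + 22 = 55
σ = (2, 0, 1): 3 + (-4) + 17 = 16
σ = (2, 1, 0): 3 + (-5) + 22 = 20
Optimal value attained by: σ = (2, 0, 1).
Answer: det⊕(G) = 16; verdict: NONSINGULAR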